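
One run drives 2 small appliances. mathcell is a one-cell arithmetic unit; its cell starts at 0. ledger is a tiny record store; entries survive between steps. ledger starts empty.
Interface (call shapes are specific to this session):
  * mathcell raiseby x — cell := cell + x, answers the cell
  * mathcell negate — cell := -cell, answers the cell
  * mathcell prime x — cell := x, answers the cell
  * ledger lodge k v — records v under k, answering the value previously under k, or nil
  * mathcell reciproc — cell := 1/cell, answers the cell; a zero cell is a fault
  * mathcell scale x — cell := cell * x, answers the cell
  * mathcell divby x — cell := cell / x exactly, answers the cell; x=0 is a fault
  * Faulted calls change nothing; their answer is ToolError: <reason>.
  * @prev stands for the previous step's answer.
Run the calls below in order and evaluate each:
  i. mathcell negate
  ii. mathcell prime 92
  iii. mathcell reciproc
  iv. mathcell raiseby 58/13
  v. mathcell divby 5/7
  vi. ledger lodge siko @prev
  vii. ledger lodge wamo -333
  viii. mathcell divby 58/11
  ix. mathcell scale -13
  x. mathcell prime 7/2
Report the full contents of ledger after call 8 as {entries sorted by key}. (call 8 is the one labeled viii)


Answer: {siko=37443/5980, wamo=-333}

Derivation:
>> mathcell negate()
<< 0
>> mathcell prime(x: 92)
<< 92
>> mathcell reciproc()
<< 1/92
>> mathcell raiseby(x: 58/13)
<< 5349/1196
>> mathcell divby(x: 5/7)
<< 37443/5980
>> ledger lodge(k: siko, v: @prev)
<< nil
>> ledger lodge(k: wamo, v: -333)
<< nil
>> mathcell divby(x: 58/11)
<< 411873/346840
>> mathcell scale(x: -13)
<< -411873/26680
>> mathcell prime(x: 7/2)
<< 7/2


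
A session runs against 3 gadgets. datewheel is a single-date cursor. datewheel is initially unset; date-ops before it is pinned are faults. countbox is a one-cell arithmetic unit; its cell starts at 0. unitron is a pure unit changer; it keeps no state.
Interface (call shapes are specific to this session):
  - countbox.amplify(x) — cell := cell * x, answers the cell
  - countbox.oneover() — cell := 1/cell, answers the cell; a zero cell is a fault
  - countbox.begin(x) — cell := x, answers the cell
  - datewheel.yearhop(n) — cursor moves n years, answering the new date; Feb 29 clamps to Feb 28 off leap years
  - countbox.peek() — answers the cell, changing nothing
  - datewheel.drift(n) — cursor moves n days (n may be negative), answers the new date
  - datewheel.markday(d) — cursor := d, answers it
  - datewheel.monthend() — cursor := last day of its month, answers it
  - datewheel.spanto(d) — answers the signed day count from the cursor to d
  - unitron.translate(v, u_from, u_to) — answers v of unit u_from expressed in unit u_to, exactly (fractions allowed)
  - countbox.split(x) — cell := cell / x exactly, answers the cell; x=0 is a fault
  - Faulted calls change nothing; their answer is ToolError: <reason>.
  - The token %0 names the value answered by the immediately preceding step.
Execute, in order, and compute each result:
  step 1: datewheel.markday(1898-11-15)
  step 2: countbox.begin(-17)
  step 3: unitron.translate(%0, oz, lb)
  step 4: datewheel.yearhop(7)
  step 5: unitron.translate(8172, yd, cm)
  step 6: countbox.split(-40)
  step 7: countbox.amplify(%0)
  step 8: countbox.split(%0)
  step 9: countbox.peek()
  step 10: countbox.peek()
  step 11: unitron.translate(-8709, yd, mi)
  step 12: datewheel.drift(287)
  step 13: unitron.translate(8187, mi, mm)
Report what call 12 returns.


Answer: 1906-08-29

Derivation:
$ datewheel.markday d: 1898-11-15
[out] 1898-11-15
$ countbox.begin x: -17
[out] -17
$ unitron.translate v: %0 u_from: oz u_to: lb
[out] -17/16
$ datewheel.yearhop n: 7
[out] 1905-11-15
$ unitron.translate v: 8172 u_from: yd u_to: cm
[out] 18681192/25
$ countbox.split x: -40
[out] 17/40
$ countbox.amplify x: %0
[out] 289/1600
$ countbox.split x: %0
[out] 1
$ countbox.peek
[out] 1
$ countbox.peek
[out] 1
$ unitron.translate v: -8709 u_from: yd u_to: mi
[out] -8709/1760
$ datewheel.drift n: 287
[out] 1906-08-29
$ unitron.translate v: 8187 u_from: mi u_to: mm
[out] 13175699328


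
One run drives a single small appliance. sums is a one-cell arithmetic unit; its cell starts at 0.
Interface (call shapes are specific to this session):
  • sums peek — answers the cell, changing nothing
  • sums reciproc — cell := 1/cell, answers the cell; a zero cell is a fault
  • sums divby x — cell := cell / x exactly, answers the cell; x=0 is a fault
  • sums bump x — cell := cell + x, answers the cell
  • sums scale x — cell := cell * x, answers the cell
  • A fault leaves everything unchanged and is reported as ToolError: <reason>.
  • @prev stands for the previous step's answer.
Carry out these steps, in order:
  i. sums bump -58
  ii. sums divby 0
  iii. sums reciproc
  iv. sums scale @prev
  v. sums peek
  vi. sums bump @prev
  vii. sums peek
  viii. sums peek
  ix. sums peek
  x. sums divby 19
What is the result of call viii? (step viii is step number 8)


Answer: 1/1682

Derivation:
% sums bump -58
  -58
% sums divby 0
  ToolError: division by zero
% sums reciproc
  -1/58
% sums scale @prev
  1/3364
% sums peek
  1/3364
% sums bump @prev
  1/1682
% sums peek
  1/1682
% sums peek
  1/1682
% sums peek
  1/1682
% sums divby 19
  1/31958


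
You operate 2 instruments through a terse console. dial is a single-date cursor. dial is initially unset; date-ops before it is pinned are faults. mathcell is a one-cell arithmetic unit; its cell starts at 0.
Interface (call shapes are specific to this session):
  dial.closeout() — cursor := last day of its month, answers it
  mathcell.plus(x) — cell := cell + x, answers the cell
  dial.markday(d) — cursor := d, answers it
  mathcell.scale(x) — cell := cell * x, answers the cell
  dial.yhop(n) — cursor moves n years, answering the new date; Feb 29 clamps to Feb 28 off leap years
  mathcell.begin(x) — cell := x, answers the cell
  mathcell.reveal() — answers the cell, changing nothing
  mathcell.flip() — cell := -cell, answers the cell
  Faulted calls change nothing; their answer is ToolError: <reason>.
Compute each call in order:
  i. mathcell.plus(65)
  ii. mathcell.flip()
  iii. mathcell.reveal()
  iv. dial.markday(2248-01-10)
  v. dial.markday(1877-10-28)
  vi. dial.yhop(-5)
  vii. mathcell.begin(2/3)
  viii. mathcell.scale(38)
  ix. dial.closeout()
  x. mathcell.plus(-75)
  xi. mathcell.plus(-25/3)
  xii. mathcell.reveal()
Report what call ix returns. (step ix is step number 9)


% plus x='65'
[out] 65
% flip
[out] -65
% reveal
[out] -65
% markday d='2248-01-10'
[out] 2248-01-10
% markday d='1877-10-28'
[out] 1877-10-28
% yhop n='-5'
[out] 1872-10-28
% begin x='2/3'
[out] 2/3
% scale x='38'
[out] 76/3
% closeout
[out] 1872-10-31
% plus x='-75'
[out] -149/3
% plus x='-25/3'
[out] -58
% reveal
[out] -58

Answer: 1872-10-31


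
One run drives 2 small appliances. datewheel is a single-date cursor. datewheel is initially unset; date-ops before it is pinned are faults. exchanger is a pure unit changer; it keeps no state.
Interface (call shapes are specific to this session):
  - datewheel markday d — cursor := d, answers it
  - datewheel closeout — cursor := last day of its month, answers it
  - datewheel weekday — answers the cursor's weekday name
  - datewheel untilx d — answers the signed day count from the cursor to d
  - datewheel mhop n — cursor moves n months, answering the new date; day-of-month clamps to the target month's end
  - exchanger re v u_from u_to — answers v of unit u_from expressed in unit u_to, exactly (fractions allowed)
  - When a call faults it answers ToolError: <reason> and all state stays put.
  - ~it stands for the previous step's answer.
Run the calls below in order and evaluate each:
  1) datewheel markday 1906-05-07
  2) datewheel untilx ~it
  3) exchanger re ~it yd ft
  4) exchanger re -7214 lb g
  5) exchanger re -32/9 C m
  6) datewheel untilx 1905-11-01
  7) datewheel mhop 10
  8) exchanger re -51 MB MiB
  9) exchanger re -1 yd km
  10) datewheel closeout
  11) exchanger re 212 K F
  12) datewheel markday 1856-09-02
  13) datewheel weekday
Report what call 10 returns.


Answer: 1907-03-31

Derivation:
$ datewheel markday d: 1906-05-07
[out] 1906-05-07
$ datewheel untilx d: ~it
[out] 0
$ exchanger re v: ~it u_from: yd u_to: ft
[out] 0
$ exchanger re v: -7214 u_from: lb u_to: g
[out] -163610767859/50000
$ exchanger re v: -32/9 u_from: C u_to: m
[out] ToolError: incompatible units
$ datewheel untilx d: 1905-11-01
[out] -187
$ datewheel mhop n: 10
[out] 1907-03-07
$ exchanger re v: -51 u_from: MB u_to: MiB
[out] -796875/16384
$ exchanger re v: -1 u_from: yd u_to: km
[out] -1143/1250000
$ datewheel closeout
[out] 1907-03-31
$ exchanger re v: 212 u_from: K u_to: F
[out] -7807/100
$ datewheel markday d: 1856-09-02
[out] 1856-09-02
$ datewheel weekday
[out] Tuesday


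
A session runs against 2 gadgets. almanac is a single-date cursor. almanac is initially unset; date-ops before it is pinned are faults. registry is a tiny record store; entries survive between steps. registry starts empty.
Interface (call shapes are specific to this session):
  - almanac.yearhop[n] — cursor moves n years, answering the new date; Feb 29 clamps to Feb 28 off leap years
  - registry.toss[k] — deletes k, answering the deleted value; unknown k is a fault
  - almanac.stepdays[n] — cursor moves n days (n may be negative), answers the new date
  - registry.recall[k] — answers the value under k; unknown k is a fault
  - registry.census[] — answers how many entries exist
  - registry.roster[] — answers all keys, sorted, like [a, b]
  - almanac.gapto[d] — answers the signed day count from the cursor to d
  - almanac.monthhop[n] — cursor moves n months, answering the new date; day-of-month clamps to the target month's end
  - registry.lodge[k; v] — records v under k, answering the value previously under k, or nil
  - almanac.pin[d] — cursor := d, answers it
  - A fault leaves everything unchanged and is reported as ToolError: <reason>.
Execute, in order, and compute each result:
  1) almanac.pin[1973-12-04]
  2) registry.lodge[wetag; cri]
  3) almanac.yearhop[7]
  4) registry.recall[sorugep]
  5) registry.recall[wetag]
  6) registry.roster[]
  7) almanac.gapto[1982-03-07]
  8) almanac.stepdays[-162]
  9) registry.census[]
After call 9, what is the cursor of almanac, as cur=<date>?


Answer: cur=1980-06-25

Derivation:
·→ pin(d→1973-12-04)
·← 1973-12-04
·→ lodge(k→wetag, v→cri)
·← nil
·→ yearhop(n→7)
·← 1980-12-04
·→ recall(k→sorugep)
·← ToolError: no such key sorugep
·→ recall(k→wetag)
·← cri
·→ roster()
·← [wetag]
·→ gapto(d→1982-03-07)
·← 458
·→ stepdays(n→-162)
·← 1980-06-25
·→ census()
·← 1


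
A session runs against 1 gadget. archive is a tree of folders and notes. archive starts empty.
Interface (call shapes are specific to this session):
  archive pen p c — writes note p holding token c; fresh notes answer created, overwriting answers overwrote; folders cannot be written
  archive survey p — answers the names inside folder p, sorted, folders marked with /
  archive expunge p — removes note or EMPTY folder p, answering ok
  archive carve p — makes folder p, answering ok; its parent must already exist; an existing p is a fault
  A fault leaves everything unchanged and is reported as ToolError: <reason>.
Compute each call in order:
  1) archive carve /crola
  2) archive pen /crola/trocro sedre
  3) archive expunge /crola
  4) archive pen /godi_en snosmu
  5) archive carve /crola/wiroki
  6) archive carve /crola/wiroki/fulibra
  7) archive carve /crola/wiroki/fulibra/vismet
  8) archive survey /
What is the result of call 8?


==> archive carve(/crola)
<== ok
==> archive pen(/crola/trocro, sedre)
<== created
==> archive expunge(/crola)
<== ToolError: not empty
==> archive pen(/godi_en, snosmu)
<== created
==> archive carve(/crola/wiroki)
<== ok
==> archive carve(/crola/wiroki/fulibra)
<== ok
==> archive carve(/crola/wiroki/fulibra/vismet)
<== ok
==> archive survey(/)
<== [crola/, godi_en]

Answer: [crola/, godi_en]


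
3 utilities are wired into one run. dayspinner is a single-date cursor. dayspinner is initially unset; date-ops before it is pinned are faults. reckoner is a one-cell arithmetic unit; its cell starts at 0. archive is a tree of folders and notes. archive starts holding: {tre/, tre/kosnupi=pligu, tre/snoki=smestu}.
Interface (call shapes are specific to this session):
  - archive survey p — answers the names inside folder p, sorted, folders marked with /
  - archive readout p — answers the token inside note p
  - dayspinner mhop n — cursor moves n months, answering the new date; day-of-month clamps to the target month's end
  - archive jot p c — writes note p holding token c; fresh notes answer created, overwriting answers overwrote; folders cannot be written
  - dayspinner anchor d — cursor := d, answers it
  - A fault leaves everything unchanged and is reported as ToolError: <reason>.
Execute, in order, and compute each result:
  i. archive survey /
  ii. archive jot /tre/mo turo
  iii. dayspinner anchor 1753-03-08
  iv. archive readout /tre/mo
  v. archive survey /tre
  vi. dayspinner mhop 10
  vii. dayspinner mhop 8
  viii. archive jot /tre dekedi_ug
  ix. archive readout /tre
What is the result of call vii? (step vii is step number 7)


$ archive survey /
= [tre/]
$ archive jot /tre/mo turo
= created
$ dayspinner anchor 1753-03-08
= 1753-03-08
$ archive readout /tre/mo
= turo
$ archive survey /tre
= [kosnupi, mo, snoki]
$ dayspinner mhop 10
= 1754-01-08
$ dayspinner mhop 8
= 1754-09-08
$ archive jot /tre dekedi_ug
= ToolError: is a directory
$ archive readout /tre
= ToolError: is a directory

Answer: 1754-09-08


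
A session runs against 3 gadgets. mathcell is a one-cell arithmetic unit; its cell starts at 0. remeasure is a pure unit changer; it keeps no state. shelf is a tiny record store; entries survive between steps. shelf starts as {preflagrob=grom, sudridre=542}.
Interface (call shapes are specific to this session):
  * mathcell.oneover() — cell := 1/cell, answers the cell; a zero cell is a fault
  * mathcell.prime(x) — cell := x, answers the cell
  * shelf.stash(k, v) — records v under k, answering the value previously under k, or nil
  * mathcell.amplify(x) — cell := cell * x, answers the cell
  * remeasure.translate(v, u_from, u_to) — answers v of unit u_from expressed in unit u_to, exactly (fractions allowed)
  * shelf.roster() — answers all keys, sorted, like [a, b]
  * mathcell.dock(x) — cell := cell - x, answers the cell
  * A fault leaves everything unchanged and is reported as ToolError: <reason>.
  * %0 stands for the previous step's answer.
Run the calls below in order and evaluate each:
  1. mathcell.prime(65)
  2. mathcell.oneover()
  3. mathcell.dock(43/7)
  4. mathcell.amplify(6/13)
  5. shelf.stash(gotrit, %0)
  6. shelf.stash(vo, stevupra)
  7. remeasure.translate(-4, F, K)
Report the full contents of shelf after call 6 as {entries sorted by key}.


Answer: {gotrit=-16728/5915, preflagrob=grom, sudridre=542, vo=stevupra}

Derivation:
I run mathcell.prime using x→65, and see 65.
I use mathcell.oneover(), yielding 1/65.
I use mathcell.dock using x→43/7, yielding -2788/455.
I call mathcell.amplify using x→6/13, giving -16728/5915.
Calling shelf.stash using k→gotrit, v→%0: nil.
Next I call shelf.stash using k→vo, v→stevupra: nil.
Now I run remeasure.translate using v→-4, u_from→F, u_to→K, and observe 5063/20.


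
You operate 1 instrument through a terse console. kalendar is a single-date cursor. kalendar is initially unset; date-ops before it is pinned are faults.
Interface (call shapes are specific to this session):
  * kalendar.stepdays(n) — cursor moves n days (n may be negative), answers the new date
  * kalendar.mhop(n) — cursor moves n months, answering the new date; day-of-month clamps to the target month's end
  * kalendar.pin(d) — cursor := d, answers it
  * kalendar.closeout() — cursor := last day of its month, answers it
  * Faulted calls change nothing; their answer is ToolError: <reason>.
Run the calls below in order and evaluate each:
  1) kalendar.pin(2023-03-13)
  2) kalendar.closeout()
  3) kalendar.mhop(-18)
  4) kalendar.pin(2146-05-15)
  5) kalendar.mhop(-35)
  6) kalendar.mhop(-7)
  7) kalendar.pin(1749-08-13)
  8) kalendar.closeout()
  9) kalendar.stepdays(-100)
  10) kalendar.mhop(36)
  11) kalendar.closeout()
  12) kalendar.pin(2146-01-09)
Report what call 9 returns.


→ pin(2023-03-13)
← 2023-03-13
→ closeout()
← 2023-03-31
→ mhop(-18)
← 2021-09-30
→ pin(2146-05-15)
← 2146-05-15
→ mhop(-35)
← 2143-06-15
→ mhop(-7)
← 2142-11-15
→ pin(1749-08-13)
← 1749-08-13
→ closeout()
← 1749-08-31
→ stepdays(-100)
← 1749-05-23
→ mhop(36)
← 1752-05-23
→ closeout()
← 1752-05-31
→ pin(2146-01-09)
← 2146-01-09

Answer: 1749-05-23


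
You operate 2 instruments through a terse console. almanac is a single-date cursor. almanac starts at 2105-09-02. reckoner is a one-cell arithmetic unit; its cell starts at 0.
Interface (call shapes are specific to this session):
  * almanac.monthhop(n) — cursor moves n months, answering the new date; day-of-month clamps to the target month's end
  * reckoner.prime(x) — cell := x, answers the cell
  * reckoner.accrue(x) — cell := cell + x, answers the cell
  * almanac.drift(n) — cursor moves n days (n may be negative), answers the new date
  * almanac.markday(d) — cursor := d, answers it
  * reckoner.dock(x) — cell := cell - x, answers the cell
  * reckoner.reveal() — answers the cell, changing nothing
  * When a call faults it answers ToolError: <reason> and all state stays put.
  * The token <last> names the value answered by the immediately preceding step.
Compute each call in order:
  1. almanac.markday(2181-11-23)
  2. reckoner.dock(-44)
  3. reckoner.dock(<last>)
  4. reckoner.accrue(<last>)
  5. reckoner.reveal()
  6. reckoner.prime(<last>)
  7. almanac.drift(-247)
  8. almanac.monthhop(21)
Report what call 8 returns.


Answer: 2182-12-21

Derivation:
>> markday(d=2181-11-23)
<< 2181-11-23
>> dock(x=-44)
<< 44
>> dock(x=<last>)
<< 0
>> accrue(x=<last>)
<< 0
>> reveal()
<< 0
>> prime(x=<last>)
<< 0
>> drift(n=-247)
<< 2181-03-21
>> monthhop(n=21)
<< 2182-12-21


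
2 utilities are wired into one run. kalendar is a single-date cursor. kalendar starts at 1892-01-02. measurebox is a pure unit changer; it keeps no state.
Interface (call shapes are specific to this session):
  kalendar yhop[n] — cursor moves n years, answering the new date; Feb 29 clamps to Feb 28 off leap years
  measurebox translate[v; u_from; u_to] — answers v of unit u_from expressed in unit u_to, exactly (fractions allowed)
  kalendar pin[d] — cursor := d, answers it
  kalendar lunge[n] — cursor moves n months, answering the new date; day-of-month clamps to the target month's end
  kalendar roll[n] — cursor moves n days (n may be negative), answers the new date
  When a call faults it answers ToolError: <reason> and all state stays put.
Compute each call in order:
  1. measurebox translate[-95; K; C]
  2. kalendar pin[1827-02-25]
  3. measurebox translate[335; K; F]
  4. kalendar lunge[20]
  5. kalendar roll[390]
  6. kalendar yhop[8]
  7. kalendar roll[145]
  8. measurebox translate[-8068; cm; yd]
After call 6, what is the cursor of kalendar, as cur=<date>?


>> measurebox translate(v='-95', u_from='K', u_to='C')
<< -7363/20
>> kalendar pin(d='1827-02-25')
<< 1827-02-25
>> measurebox translate(v='335', u_from='K', u_to='F')
<< 14333/100
>> kalendar lunge(n='20')
<< 1828-10-25
>> kalendar roll(n='390')
<< 1829-11-19
>> kalendar yhop(n='8')
<< 1837-11-19
>> kalendar roll(n='145')
<< 1838-04-13
>> measurebox translate(v='-8068', u_from='cm', u_to='yd')
<< -100850/1143

Answer: cur=1837-11-19


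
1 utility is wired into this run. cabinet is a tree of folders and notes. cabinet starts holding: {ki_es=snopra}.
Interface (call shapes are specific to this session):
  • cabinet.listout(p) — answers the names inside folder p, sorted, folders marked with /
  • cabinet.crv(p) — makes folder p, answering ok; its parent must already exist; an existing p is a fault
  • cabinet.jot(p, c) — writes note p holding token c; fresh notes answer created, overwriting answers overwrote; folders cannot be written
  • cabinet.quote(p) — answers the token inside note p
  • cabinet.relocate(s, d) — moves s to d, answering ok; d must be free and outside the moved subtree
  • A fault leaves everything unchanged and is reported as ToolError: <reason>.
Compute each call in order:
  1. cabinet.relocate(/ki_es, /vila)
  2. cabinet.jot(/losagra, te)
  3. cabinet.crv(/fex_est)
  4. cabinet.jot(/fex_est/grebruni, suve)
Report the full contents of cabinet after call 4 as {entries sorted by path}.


Answer: {fex_est/, fex_est/grebruni=suve, losagra=te, vila=snopra}

Derivation:
> cabinet.relocate s='/ki_es' d='/vila'
= ok
> cabinet.jot p='/losagra' c='te'
= created
> cabinet.crv p='/fex_est'
= ok
> cabinet.jot p='/fex_est/grebruni' c='suve'
= created


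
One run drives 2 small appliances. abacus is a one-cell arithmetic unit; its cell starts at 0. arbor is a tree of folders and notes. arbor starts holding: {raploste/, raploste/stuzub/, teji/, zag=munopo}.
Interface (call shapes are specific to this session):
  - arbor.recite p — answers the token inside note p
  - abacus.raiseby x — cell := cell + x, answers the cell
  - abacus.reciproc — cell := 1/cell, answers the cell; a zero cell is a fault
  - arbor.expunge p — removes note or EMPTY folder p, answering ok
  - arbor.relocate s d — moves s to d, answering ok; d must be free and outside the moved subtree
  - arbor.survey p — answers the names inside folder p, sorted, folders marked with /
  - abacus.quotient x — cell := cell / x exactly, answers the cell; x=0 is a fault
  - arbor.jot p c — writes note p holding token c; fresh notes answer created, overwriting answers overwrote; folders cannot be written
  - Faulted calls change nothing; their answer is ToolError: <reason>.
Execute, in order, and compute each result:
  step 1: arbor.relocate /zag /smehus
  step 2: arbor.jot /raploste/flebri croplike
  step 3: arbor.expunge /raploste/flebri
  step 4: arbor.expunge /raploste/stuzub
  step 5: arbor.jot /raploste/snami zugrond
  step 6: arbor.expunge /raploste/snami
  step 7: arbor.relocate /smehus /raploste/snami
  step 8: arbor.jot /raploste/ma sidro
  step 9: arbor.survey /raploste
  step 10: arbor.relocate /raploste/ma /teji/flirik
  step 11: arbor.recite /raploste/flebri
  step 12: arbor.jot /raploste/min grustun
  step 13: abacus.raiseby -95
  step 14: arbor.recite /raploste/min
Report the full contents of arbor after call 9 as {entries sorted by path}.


Answer: {raploste/, raploste/ma=sidro, raploste/snami=munopo, teji/}

Derivation:
Then arbor.relocate with s: /zag, d: /smehus, → ok.
I call arbor.jot with p: /raploste/flebri, c: croplike, and observe created.
I call arbor.expunge with p: /raploste/flebri: ok.
I use arbor.expunge with p: /raploste/stuzub, giving ok.
Then arbor.jot with p: /raploste/snami, c: zugrond, and get created.
I use arbor.expunge with p: /raploste/snami, and see ok.
Calling arbor.relocate with s: /smehus, d: /raploste/snami, and see ok.
I run arbor.jot with p: /raploste/ma, c: sidro: created.
I run arbor.survey with p: /raploste, and get [ma, snami].
Calling arbor.relocate with s: /raploste/ma, d: /teji/flirik, giving ok.
Calling arbor.recite with p: /raploste/flebri, giving ToolError: not found.
I use arbor.jot with p: /raploste/min, c: grustun: created.
I run abacus.raiseby with x: -95, yielding -95.
Calling arbor.recite with p: /raploste/min, and see grustun.


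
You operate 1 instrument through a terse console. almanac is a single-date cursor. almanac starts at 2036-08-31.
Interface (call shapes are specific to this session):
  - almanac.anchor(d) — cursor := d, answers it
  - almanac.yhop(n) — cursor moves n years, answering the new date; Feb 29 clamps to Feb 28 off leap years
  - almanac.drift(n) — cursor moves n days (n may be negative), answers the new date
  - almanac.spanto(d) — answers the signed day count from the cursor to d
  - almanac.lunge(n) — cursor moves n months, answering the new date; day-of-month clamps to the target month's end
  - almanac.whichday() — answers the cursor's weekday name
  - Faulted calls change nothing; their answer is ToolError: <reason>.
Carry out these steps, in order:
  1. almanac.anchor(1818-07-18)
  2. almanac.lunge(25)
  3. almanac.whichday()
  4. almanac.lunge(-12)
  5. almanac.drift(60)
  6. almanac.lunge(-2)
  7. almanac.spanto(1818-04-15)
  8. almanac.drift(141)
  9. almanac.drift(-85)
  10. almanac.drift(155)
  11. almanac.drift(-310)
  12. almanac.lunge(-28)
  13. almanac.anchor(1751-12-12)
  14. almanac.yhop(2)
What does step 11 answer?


! almanac.anchor(d: 1818-07-18) == 1818-07-18
! almanac.lunge(n: 25) == 1820-08-18
! almanac.whichday() == Friday
! almanac.lunge(n: -12) == 1819-08-18
! almanac.drift(n: 60) == 1819-10-17
! almanac.lunge(n: -2) == 1819-08-17
! almanac.spanto(d: 1818-04-15) == -489
! almanac.drift(n: 141) == 1820-01-05
! almanac.drift(n: -85) == 1819-10-12
! almanac.drift(n: 155) == 1820-03-15
! almanac.drift(n: -310) == 1819-05-10
! almanac.lunge(n: -28) == 1817-01-10
! almanac.anchor(d: 1751-12-12) == 1751-12-12
! almanac.yhop(n: 2) == 1753-12-12

Answer: 1819-05-10


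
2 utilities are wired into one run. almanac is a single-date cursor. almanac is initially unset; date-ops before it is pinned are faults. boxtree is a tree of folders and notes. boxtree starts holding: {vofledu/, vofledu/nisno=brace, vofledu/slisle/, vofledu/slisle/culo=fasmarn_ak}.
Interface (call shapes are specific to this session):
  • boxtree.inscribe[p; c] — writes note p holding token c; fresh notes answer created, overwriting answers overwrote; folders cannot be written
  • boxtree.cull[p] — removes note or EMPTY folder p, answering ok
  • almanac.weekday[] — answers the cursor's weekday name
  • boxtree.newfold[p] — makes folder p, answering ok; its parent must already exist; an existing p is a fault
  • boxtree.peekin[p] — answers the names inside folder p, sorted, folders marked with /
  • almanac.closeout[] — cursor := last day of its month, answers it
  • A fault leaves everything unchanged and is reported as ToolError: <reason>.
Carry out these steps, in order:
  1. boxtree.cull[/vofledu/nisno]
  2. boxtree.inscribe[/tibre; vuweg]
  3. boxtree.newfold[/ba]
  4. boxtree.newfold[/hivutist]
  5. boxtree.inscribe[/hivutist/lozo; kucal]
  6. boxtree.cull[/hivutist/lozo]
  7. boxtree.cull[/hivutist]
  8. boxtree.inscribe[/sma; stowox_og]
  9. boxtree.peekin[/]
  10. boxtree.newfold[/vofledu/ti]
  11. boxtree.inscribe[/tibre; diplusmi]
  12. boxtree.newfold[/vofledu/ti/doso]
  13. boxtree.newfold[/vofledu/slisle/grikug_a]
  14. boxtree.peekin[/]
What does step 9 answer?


Act: cull[p: /vofledu/nisno]
Obs: ok
Act: inscribe[p: /tibre; c: vuweg]
Obs: created
Act: newfold[p: /ba]
Obs: ok
Act: newfold[p: /hivutist]
Obs: ok
Act: inscribe[p: /hivutist/lozo; c: kucal]
Obs: created
Act: cull[p: /hivutist/lozo]
Obs: ok
Act: cull[p: /hivutist]
Obs: ok
Act: inscribe[p: /sma; c: stowox_og]
Obs: created
Act: peekin[p: /]
Obs: [ba/, sma, tibre, vofledu/]
Act: newfold[p: /vofledu/ti]
Obs: ok
Act: inscribe[p: /tibre; c: diplusmi]
Obs: overwrote
Act: newfold[p: /vofledu/ti/doso]
Obs: ok
Act: newfold[p: /vofledu/slisle/grikug_a]
Obs: ok
Act: peekin[p: /]
Obs: [ba/, sma, tibre, vofledu/]

Answer: [ba/, sma, tibre, vofledu/]


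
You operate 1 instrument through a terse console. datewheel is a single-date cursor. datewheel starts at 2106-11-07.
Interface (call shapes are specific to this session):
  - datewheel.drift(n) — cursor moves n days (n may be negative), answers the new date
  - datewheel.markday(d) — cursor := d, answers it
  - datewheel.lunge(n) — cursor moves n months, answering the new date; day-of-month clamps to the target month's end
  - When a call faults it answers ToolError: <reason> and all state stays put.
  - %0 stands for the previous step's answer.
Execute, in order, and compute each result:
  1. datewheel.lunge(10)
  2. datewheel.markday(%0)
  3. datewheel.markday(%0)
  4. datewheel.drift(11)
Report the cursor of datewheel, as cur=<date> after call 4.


Answer: cur=2107-09-18

Derivation:
;; lunge(n=10) : 2107-09-07
;; markday(d=%0) : 2107-09-07
;; markday(d=%0) : 2107-09-07
;; drift(n=11) : 2107-09-18


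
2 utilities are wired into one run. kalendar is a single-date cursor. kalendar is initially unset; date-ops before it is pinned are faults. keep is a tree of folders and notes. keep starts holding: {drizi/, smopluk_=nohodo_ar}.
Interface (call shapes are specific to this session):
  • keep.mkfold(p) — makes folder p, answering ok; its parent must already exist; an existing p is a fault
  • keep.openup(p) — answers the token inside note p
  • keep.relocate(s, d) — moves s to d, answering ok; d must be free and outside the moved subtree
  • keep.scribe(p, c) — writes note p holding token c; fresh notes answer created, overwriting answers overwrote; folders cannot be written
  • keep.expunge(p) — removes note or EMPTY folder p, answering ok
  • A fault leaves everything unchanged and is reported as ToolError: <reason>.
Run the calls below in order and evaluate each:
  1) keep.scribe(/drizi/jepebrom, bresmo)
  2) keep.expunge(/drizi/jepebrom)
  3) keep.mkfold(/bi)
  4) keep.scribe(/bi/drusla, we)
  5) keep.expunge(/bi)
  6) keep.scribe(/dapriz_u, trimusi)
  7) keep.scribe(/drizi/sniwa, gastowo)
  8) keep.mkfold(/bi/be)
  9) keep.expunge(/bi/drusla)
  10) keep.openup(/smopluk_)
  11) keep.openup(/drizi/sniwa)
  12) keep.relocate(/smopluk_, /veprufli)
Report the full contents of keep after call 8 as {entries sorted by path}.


Answer: {bi/, bi/be/, bi/drusla=we, dapriz_u=trimusi, drizi/, drizi/sniwa=gastowo, smopluk_=nohodo_ar}

Derivation:
I invoke keep.scribe using p='/drizi/jepebrom', c='bresmo', and get created.
I try keep.expunge using p='/drizi/jepebrom', giving ok.
I invoke keep.mkfold using p='/bi', which returns ok.
Then keep.scribe using p='/bi/drusla', c='we', — result: created.
Invoking keep.expunge using p='/bi', — result: ToolError: not empty.
Using keep.scribe using p='/dapriz_u', c='trimusi', giving created.
I call keep.scribe using p='/drizi/sniwa', c='gastowo', yielding created.
I call keep.mkfold using p='/bi/be', giving ok.
I call keep.expunge using p='/bi/drusla', — result: ok.
I invoke keep.openup using p='/smopluk_', giving nohodo_ar.
I try keep.openup using p='/drizi/sniwa', — result: gastowo.
Using keep.relocate using s='/smopluk_', d='/veprufli', → ok.


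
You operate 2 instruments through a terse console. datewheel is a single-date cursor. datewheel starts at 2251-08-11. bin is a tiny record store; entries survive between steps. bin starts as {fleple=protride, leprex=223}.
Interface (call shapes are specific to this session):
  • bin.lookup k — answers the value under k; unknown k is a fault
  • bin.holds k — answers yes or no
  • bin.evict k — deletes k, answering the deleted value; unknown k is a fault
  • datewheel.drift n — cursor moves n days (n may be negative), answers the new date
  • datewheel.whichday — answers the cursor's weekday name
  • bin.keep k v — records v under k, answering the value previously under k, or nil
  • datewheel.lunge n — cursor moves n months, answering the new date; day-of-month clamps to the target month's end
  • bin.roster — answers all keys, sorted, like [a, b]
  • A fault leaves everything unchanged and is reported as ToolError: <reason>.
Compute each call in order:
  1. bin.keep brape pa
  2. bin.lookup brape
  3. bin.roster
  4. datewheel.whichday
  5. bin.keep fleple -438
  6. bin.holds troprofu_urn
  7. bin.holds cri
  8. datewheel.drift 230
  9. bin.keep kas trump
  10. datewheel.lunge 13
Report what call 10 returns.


Answer: 2253-04-28

Derivation:
% keep k→brape v→pa
:: nil
% lookup k→brape
:: pa
% roster
:: [brape, fleple, leprex]
% whichday
:: Monday
% keep k→fleple v→-438
:: protride
% holds k→troprofu_urn
:: no
% holds k→cri
:: no
% drift n→230
:: 2252-03-28
% keep k→kas v→trump
:: nil
% lunge n→13
:: 2253-04-28


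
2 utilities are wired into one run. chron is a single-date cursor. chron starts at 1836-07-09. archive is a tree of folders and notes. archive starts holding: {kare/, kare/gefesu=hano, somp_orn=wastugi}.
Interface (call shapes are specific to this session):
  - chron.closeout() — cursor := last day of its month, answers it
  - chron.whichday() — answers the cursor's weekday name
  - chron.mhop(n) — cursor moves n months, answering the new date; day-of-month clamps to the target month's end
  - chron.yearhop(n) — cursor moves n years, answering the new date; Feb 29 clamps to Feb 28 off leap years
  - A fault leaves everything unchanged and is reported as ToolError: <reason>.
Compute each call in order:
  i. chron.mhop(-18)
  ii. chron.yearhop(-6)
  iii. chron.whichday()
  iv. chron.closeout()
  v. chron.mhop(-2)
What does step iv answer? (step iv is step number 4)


Answer: 1829-01-31

Derivation:
-> chron.mhop(n: -18)
<- 1835-01-09
-> chron.yearhop(n: -6)
<- 1829-01-09
-> chron.whichday()
<- Friday
-> chron.closeout()
<- 1829-01-31
-> chron.mhop(n: -2)
<- 1828-11-30


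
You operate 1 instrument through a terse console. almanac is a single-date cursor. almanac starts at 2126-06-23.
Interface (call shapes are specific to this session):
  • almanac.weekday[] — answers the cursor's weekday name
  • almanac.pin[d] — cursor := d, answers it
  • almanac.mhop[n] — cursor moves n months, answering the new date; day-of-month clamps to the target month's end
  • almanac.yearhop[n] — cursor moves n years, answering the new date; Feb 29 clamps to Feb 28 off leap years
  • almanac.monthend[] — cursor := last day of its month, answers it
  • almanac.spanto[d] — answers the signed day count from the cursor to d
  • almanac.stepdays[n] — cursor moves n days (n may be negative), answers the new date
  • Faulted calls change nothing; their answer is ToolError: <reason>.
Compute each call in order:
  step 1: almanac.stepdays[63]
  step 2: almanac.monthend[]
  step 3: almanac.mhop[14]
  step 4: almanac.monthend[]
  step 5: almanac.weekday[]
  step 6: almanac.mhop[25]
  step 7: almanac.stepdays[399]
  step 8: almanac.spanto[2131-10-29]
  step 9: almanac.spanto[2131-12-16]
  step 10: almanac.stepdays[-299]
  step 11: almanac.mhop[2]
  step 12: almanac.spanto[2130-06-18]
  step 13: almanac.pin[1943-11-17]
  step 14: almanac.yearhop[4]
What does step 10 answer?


Answer: 2130-03-10

Derivation:
Do: almanac.stepdays[n: 63]
See: 2126-08-25
Do: almanac.monthend[]
See: 2126-08-31
Do: almanac.mhop[n: 14]
See: 2127-10-31
Do: almanac.monthend[]
See: 2127-10-31
Do: almanac.weekday[]
See: Friday
Do: almanac.mhop[n: 25]
See: 2129-11-30
Do: almanac.stepdays[n: 399]
See: 2131-01-03
Do: almanac.spanto[d: 2131-10-29]
See: 299
Do: almanac.spanto[d: 2131-12-16]
See: 347
Do: almanac.stepdays[n: -299]
See: 2130-03-10
Do: almanac.mhop[n: 2]
See: 2130-05-10
Do: almanac.spanto[d: 2130-06-18]
See: 39
Do: almanac.pin[d: 1943-11-17]
See: 1943-11-17
Do: almanac.yearhop[n: 4]
See: 1947-11-17


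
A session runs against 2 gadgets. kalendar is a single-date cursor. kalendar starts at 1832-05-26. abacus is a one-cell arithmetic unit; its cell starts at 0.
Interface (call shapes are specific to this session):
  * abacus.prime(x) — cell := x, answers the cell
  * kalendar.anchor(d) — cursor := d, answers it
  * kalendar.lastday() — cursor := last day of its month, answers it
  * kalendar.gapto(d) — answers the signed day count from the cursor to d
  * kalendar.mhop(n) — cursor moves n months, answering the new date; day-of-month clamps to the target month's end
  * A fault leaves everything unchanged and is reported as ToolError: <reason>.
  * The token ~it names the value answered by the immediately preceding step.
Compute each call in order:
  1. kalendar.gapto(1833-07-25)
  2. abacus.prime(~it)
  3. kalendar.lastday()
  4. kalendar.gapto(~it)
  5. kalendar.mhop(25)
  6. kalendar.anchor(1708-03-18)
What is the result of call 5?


CALL gapto[1833-07-25]
RET  425
CALL prime[~it]
RET  425
CALL lastday[]
RET  1832-05-31
CALL gapto[~it]
RET  0
CALL mhop[25]
RET  1834-06-30
CALL anchor[1708-03-18]
RET  1708-03-18

Answer: 1834-06-30


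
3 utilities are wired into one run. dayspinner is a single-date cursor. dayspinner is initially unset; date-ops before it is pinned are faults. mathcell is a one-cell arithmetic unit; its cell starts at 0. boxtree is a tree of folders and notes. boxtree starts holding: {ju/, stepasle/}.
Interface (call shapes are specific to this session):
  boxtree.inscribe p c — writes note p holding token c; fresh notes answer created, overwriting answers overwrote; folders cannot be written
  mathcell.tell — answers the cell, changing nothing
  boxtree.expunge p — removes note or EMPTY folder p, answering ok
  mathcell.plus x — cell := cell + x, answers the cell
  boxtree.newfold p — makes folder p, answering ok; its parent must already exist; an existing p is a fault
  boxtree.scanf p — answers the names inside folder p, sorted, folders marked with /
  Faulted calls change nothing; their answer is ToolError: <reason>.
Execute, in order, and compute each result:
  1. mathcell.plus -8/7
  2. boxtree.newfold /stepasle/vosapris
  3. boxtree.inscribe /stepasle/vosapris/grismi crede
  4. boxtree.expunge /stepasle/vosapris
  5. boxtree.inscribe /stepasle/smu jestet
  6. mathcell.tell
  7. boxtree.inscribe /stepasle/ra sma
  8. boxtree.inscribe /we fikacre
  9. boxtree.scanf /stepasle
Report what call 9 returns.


Answer: [ra, smu, vosapris/]

Derivation:
-> mathcell.plus(x→-8/7)
<- -8/7
-> boxtree.newfold(p→/stepasle/vosapris)
<- ok
-> boxtree.inscribe(p→/stepasle/vosapris/grismi, c→crede)
<- created
-> boxtree.expunge(p→/stepasle/vosapris)
<- ToolError: not empty
-> boxtree.inscribe(p→/stepasle/smu, c→jestet)
<- created
-> mathcell.tell()
<- -8/7
-> boxtree.inscribe(p→/stepasle/ra, c→sma)
<- created
-> boxtree.inscribe(p→/we, c→fikacre)
<- created
-> boxtree.scanf(p→/stepasle)
<- [ra, smu, vosapris/]


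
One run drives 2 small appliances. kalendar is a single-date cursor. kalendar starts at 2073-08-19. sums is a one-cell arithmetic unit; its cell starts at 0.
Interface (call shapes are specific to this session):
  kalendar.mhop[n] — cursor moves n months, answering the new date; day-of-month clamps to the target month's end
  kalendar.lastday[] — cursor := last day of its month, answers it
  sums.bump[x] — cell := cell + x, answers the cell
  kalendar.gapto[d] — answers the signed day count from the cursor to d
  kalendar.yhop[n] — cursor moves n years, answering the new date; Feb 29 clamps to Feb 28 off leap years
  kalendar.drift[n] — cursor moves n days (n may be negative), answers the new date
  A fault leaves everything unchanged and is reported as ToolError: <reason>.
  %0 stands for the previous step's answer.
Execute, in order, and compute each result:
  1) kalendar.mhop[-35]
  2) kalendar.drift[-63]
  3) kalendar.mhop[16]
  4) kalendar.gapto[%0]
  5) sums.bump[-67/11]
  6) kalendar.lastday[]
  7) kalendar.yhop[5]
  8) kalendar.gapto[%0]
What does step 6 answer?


Answer: 2071-11-30

Derivation:
>> mhop(n→-35)
<< 2070-09-19
>> drift(n→-63)
<< 2070-07-18
>> mhop(n→16)
<< 2071-11-18
>> gapto(d→%0)
<< 0
>> bump(x→-67/11)
<< -67/11
>> lastday()
<< 2071-11-30
>> yhop(n→5)
<< 2076-11-30
>> gapto(d→%0)
<< 0


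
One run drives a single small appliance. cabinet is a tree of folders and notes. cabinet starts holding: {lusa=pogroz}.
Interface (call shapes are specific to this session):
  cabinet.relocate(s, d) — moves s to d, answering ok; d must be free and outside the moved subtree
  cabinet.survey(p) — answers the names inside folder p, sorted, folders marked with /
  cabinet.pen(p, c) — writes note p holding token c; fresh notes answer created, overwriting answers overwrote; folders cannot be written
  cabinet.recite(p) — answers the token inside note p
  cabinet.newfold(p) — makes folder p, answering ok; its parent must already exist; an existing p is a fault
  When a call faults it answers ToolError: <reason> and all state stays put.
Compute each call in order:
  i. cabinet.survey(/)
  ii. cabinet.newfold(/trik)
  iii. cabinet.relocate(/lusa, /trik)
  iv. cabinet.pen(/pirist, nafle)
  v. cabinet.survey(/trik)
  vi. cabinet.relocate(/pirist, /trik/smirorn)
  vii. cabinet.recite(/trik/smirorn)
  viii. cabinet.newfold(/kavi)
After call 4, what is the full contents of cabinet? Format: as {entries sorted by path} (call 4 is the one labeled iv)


-- survey(/) == [lusa]
-- newfold(/trik) == ok
-- relocate(/lusa, /trik) == ToolError: exists
-- pen(/pirist, nafle) == created
-- survey(/trik) == []
-- relocate(/pirist, /trik/smirorn) == ok
-- recite(/trik/smirorn) == nafle
-- newfold(/kavi) == ok

Answer: {lusa=pogroz, pirist=nafle, trik/}
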